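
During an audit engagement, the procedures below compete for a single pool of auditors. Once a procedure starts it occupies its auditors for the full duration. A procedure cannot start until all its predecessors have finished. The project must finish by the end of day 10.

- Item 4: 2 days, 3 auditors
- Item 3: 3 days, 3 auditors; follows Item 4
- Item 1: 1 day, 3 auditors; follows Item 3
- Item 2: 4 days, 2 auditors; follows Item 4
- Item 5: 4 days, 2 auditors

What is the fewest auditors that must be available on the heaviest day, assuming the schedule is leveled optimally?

Early-start (Item 4@1, Item 3@3, Item 1@6, Item 2@3, Item 5@1) gives peak 7: d1:5  d2:5  d3:7  d4:7  d5:5  d6:5  d7:0  d8:0  d9:0  d10:0.
Shift Item 2→7, Item 5→7.
Schedule Item 4@1, Item 3@3, Item 1@6, Item 2@7, Item 5@7: d1:3  d2:3  d3:3  d4:3  d5:3  d6:3  d7:4  d8:4  d9:4  d10:4 — peak 4.
Total auditor-days = 34 over 10 days ⇒ peak ≥ ⌈34/10⌉ = 4, so 4 is optimal.

4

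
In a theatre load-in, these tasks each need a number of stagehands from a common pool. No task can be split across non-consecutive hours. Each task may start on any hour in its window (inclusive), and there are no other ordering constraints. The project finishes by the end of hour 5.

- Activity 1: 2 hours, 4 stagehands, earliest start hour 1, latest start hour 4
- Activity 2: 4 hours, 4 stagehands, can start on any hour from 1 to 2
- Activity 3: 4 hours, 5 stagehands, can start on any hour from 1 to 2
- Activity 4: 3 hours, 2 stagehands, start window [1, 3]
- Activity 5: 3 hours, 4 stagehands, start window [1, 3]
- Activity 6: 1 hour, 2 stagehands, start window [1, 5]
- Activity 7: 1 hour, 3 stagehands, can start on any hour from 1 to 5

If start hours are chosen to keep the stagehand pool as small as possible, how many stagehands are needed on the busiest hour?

Early-start (Activity 1@1, Activity 2@1, Activity 3@1, Activity 4@1, Activity 5@1, Activity 6@1, Activity 7@1) gives peak 24: h1:24  h2:19  h3:15  h4:9  h5:0.
Shift Activity 5→3, Activity 6→4, Activity 7→5.
Schedule Activity 1@1, Activity 2@1, Activity 3@1, Activity 4@1, Activity 5@3, Activity 6@4, Activity 7@5: h1:15  h2:15  h3:15  h4:15  h5:7 — peak 15.

15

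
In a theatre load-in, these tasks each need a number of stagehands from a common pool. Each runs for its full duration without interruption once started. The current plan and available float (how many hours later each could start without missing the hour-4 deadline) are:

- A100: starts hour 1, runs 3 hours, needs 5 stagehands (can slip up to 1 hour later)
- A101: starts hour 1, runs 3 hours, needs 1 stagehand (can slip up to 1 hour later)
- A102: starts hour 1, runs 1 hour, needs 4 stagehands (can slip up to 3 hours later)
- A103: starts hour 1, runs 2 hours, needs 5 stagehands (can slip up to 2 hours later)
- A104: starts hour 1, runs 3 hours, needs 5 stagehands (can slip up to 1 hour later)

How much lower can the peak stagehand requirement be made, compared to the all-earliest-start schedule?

4

Early-start peak: h1:20  h2:16  h3:11  h4:0 ⇒ 20.
Leveled (A100@1, A101@1, A102@1, A103@1, A104@2): h1:15  h2:16  h3:11  h4:5 ⇒ 16.
Reduction 20 − 16 = 4.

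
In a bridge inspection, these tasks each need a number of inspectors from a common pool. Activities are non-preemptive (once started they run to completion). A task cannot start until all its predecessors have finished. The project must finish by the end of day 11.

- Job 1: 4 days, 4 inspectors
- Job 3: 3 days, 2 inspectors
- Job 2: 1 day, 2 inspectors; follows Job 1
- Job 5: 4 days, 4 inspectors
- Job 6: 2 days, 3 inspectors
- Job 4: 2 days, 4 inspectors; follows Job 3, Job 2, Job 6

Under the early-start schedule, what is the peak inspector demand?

13

Early-start schedule: Job 1@1, Job 3@1, Job 2@5, Job 5@1, Job 6@1, Job 4@6.
Load per day: day 1: 13, day 2: 13, day 3: 10, day 4: 8, day 5: 2, day 6: 4, day 7: 4, day 8: 0, day 9: 0, day 10: 0, day 11: 0.
Peak is 13.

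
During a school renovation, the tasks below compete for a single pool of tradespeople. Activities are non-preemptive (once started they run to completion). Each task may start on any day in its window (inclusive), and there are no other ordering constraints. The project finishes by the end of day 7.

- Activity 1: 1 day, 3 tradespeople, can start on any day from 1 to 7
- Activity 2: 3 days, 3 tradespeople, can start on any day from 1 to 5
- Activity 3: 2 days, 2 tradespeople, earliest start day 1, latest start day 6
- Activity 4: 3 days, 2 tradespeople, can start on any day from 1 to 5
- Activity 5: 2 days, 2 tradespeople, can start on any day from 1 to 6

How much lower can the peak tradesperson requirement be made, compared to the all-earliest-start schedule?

7

Early-start peak: d1:12  d2:9  d3:5  d4:0  d5:0  d6:0  d7:0 ⇒ 12.
Leveled (Activity 1@1, Activity 2@2, Activity 3@1, Activity 4@3, Activity 5@5): d1:5  d2:5  d3:5  d4:5  d5:4  d6:2  d7:0 ⇒ 5.
Reduction 12 − 5 = 7.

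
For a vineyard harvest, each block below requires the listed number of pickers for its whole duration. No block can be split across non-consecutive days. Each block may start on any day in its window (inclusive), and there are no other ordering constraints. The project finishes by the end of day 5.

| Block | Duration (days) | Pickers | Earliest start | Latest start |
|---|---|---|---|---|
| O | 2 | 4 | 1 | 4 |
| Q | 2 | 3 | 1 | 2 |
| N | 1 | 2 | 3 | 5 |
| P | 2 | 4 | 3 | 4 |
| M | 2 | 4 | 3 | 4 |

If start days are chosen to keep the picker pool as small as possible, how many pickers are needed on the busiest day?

8

Early-start (O@1, Q@1, N@3, P@3, M@3) gives peak 10: d1:7  d2:7  d3:10  d4:8  d5:0.
Shift M→4.
Schedule O@1, Q@1, N@3, P@3, M@4: d1:7  d2:7  d3:6  d4:8  d5:4 — peak 8.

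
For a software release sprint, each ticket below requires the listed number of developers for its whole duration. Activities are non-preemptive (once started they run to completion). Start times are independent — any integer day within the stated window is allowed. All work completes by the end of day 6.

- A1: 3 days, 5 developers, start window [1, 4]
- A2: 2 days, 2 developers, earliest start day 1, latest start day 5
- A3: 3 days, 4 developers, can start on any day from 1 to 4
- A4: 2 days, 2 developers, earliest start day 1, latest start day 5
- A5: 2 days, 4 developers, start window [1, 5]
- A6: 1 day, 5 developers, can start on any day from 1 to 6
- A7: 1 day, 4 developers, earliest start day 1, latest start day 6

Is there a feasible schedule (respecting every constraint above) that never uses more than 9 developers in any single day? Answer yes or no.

yes

Schedule A1@1, A2@1, A3@3, A4@1, A5@4, A6@6, A7@6: d1:9  d2:9  d3:9  d4:8  d5:8  d6:9 — peak 9 ≤ 9.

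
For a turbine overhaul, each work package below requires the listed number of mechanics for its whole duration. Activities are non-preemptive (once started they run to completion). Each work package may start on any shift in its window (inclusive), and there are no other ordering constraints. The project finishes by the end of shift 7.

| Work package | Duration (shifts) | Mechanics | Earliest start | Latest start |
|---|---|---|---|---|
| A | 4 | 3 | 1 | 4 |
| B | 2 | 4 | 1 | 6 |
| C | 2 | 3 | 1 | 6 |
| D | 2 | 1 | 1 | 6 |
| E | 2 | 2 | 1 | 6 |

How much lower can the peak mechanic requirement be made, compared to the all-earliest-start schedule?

Early-start peak: s1:13  s2:13  s3:3  s4:3  s5:0  s6:0  s7:0 ⇒ 13.
Leveled (A@1, B@5, C@1, D@3, E@3): s1:6  s2:6  s3:6  s4:6  s5:4  s6:4  s7:0 ⇒ 6.
Reduction 13 − 6 = 7.

7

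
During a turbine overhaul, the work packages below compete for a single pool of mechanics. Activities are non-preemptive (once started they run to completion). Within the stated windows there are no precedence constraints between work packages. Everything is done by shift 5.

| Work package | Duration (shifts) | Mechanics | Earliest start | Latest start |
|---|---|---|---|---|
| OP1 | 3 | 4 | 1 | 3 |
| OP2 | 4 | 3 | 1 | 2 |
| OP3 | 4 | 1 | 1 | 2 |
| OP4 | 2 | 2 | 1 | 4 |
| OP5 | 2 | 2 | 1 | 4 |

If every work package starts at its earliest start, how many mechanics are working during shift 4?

4

At early start, shift 4 has: OP2, OP3.
Demand: 3 + 1 = 4.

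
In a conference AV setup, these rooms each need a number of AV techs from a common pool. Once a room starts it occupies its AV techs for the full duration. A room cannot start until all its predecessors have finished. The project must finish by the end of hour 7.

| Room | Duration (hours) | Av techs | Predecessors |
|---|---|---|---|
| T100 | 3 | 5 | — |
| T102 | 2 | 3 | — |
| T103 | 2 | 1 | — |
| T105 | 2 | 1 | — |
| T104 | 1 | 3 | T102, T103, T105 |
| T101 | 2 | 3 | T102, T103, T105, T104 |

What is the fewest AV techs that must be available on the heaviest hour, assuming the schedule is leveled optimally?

Early-start (T100@1, T102@1, T103@1, T105@1, T104@3, T101@4) gives peak 10: h1:10  h2:10  h3:8  h4:3  h5:3  h6:0  h7:0.
Shift T103→3, T105→3, T104→5, T101→6.
Schedule T100@1, T102@1, T103@3, T105@3, T104@5, T101@6: h1:8  h2:8  h3:7  h4:2  h5:3  h6:3  h7:3 — peak 8.

8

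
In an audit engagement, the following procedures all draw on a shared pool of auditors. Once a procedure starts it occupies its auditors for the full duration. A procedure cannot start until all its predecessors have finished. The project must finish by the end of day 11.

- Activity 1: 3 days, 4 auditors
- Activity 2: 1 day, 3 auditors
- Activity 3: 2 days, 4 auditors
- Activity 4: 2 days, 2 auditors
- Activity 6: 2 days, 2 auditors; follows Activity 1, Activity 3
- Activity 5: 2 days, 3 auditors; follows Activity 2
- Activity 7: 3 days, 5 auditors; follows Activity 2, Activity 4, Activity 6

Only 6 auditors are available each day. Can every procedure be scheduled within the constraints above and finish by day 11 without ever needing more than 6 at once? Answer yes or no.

Schedule Activity 1@1, Activity 2@4, Activity 3@5, Activity 4@1, Activity 6@7, Activity 5@7, Activity 7@9: d1:6  d2:6  d3:4  d4:3  d5:4  d6:4  d7:5  d8:5  d9:5  d10:5  d11:5 — peak 6 ≤ 6.

yes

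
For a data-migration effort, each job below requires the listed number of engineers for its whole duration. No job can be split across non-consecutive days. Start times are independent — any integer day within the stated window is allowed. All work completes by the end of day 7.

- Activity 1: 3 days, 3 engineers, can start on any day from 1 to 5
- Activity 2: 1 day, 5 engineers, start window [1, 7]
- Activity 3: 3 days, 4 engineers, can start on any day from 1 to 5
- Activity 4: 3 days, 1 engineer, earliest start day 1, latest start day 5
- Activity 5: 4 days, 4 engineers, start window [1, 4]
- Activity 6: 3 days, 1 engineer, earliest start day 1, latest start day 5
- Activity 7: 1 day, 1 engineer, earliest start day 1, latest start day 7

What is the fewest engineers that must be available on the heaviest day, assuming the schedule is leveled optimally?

8

Early-start (Activity 1@1, Activity 2@1, Activity 3@1, Activity 4@1, Activity 5@1, Activity 6@1, Activity 7@1) gives peak 19: d1:19  d2:13  d3:13  d4:4  d5:0  d6:0  d7:0.
Shift Activity 3→2, Activity 4→5, Activity 5→4, Activity 6→5, Activity 7→2.
Schedule Activity 1@1, Activity 2@1, Activity 3@2, Activity 4@5, Activity 5@4, Activity 6@5, Activity 7@2: d1:8  d2:8  d3:7  d4:8  d5:6  d6:6  d7:6 — peak 8.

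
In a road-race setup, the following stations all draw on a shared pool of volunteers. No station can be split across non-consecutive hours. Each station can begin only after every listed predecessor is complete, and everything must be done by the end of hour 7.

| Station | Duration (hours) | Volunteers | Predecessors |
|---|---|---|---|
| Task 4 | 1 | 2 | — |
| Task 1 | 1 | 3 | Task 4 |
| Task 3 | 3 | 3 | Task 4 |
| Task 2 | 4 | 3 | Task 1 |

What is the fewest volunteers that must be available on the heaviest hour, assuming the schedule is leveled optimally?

6

Schedule Task 4@1, Task 1@2, Task 3@2, Task 2@3: h1:2  h2:6  h3:6  h4:6  h5:3  h6:3  h7:0 — peak 6.
No arrangement of the 15 feasible schedules does better.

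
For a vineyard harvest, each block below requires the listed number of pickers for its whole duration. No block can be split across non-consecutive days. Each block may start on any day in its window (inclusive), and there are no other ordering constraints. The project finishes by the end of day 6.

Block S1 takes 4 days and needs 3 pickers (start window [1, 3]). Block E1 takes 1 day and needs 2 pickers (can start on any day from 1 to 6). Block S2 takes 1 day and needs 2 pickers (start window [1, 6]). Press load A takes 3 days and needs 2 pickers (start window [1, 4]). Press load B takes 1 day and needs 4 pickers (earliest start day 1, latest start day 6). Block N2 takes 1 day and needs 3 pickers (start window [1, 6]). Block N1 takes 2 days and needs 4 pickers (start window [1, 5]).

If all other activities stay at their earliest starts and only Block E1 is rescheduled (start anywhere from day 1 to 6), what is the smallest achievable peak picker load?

18

Block E1@1: d1:20  d2:9  d3:5  d4:3  d5:0  d6:0 → peak 20
Block E1@2: d1:18  d2:11  d3:5  d4:3  d5:0  d6:0 → peak 18
Block E1@3: d1:18  d2:9  d3:7  d4:3  d5:0  d6:0 → peak 18
Block E1@4: d1:18  d2:9  d3:5  d4:5  d5:0  d6:0 → peak 18
Block E1@5: d1:18  d2:9  d3:5  d4:3  d5:2  d6:0 → peak 18
Block E1@6: d1:18  d2:9  d3:5  d4:3  d5:0  d6:2 → peak 18
Best is Block E1@2, peak 18.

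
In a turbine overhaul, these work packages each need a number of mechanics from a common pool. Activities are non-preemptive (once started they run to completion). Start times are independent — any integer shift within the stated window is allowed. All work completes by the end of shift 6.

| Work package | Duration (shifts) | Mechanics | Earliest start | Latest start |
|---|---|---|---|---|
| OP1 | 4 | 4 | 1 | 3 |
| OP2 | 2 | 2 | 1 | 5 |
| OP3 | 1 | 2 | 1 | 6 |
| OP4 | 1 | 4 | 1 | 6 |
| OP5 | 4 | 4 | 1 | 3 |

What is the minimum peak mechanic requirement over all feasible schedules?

Early-start (OP1@1, OP2@1, OP3@1, OP4@1, OP5@1) gives peak 16: s1:16  s2:10  s3:8  s4:8  s5:0  s6:0.
Shift OP4→5, OP5→3.
Schedule OP1@1, OP2@1, OP3@1, OP4@5, OP5@3: s1:8  s2:6  s3:8  s4:8  s5:8  s6:4 — peak 8.

8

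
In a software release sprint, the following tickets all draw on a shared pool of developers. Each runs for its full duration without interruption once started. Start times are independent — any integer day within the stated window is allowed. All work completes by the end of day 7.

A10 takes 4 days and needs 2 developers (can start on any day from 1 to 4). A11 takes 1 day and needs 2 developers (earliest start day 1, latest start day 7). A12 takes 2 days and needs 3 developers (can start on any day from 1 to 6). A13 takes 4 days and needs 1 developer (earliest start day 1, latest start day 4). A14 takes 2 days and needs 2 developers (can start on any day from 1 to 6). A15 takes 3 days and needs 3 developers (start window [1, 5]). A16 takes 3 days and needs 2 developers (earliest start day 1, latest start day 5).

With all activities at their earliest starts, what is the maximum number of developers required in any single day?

15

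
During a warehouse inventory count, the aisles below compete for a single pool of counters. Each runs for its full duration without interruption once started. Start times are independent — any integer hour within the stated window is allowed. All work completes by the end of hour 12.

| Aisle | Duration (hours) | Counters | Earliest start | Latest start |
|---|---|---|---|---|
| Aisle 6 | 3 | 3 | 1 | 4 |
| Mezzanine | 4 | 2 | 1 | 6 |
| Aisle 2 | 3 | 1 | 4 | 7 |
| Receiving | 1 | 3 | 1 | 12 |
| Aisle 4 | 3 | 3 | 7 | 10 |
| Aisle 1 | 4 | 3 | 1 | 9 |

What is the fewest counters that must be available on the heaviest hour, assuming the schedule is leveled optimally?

Early-start (Aisle 6@1, Mezzanine@1, Aisle 2@4, Receiving@1, Aisle 4@7, Aisle 1@1) gives peak 11: h1:11  h2:8  h3:8  h4:6  h5:1  h6:1  h7:3  h8:3  h9:3  h10:0  h11:0  h12:0.
Shift Receiving→5, Aisle 4→10, Aisle 1→6.
Schedule Aisle 6@1, Mezzanine@1, Aisle 2@4, Receiving@5, Aisle 4@10, Aisle 1@6: h1:5  h2:5  h3:5  h4:3  h5:4  h6:4  h7:3  h8:3  h9:3  h10:3  h11:3  h12:3 — peak 5.

5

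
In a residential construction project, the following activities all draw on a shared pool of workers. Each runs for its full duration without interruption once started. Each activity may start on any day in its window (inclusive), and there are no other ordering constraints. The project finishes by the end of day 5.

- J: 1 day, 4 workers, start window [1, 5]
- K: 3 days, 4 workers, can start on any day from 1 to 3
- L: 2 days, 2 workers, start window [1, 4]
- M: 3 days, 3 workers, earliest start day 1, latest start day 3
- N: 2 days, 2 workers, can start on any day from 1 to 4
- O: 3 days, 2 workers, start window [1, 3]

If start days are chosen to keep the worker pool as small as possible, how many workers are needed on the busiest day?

9

Early-start (J@1, K@1, L@1, M@1, N@1, O@1) gives peak 17: d1:17  d2:13  d3:9  d4:0  d5:0.
Shift L→4, M→2, N→4, O→2.
Schedule J@1, K@1, L@4, M@2, N@4, O@2: d1:8  d2:9  d3:9  d4:9  d5:4 — peak 9.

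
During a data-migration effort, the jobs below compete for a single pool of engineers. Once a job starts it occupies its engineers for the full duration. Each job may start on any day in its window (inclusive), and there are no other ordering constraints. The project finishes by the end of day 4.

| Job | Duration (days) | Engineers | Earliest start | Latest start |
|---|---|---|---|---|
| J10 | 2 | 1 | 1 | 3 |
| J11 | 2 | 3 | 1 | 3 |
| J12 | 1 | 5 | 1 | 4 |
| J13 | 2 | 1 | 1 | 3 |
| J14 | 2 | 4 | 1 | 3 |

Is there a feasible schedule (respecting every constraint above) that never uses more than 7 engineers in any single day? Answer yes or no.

yes

Schedule J10@1, J11@2, J12@1, J13@1, J14@3: d1:7  d2:5  d3:7  d4:4 — peak 7 ≤ 7.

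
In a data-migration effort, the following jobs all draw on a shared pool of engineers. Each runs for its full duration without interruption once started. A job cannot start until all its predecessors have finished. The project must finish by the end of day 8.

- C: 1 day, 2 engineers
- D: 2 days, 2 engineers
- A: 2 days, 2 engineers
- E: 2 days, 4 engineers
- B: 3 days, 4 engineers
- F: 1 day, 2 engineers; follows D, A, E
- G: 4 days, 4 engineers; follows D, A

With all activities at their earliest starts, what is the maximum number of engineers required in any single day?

Early-start schedule: C@1, D@1, A@1, E@1, B@1, F@3, G@3.
Load per day: day 1: 14, day 2: 12, day 3: 10, day 4: 4, day 5: 4, day 6: 4, day 7: 0, day 8: 0.
Peak is 14.

14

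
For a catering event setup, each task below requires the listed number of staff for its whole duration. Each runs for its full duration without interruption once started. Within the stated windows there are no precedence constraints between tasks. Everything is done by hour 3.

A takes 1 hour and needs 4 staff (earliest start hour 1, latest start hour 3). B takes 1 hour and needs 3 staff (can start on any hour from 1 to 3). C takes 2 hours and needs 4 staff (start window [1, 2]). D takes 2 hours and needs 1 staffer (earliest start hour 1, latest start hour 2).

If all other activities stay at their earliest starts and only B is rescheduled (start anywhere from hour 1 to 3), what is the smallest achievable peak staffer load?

B@1: h1:12  h2:5  h3:0 → peak 12
B@2: h1:9  h2:8  h3:0 → peak 9
B@3: h1:9  h2:5  h3:3 → peak 9
Best is B@2, peak 9.

9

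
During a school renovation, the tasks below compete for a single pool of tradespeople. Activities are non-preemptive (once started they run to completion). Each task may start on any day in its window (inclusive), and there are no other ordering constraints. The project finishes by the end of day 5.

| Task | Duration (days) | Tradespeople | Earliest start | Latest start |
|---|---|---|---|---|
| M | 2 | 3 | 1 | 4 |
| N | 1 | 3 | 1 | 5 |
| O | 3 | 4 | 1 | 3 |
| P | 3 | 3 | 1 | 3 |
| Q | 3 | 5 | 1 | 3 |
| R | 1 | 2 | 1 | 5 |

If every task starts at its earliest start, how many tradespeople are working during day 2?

At early start, day 2 has: M, O, P, Q.
Demand: 3 + 4 + 3 + 5 = 15.

15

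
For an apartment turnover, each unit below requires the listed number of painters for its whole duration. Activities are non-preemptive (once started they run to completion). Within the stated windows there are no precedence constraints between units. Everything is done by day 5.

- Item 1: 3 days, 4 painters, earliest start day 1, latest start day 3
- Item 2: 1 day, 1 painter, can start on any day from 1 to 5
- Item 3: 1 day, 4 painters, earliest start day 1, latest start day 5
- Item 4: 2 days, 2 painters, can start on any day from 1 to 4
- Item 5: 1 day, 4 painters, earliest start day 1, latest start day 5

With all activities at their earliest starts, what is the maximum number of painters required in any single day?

15

Early-start schedule: Item 1@1, Item 2@1, Item 3@1, Item 4@1, Item 5@1.
Load per day: day 1: 15, day 2: 6, day 3: 4, day 4: 0, day 5: 0.
Peak is 15.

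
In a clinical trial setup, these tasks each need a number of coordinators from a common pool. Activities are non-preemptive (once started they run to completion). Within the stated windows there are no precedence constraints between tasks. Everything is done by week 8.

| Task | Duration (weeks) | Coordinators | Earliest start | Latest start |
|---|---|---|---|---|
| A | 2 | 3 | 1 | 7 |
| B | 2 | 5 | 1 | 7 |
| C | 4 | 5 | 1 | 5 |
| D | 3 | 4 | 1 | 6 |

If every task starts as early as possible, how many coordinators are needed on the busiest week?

Early-start schedule: A@1, B@1, C@1, D@1.
Load per week: week 1: 17, week 2: 17, week 3: 9, week 4: 5, week 5: 0, week 6: 0, week 7: 0, week 8: 0.
Peak is 17.

17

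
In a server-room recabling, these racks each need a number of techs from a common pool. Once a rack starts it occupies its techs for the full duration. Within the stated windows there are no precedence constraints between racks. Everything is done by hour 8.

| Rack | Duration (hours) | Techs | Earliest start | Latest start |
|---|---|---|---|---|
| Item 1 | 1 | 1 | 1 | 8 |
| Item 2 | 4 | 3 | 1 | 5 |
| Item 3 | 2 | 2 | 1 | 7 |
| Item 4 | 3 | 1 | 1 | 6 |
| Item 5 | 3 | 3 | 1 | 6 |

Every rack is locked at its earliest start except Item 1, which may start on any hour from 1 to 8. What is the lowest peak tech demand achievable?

9

Item 1@1: h1:10  h2:9  h3:7  h4:3  h5:0  h6:0  h7:0  h8:0 → peak 10
Item 1@2: h1:9  h2:10  h3:7  h4:3  h5:0  h6:0  h7:0  h8:0 → peak 10
Item 1@3: h1:9  h2:9  h3:8  h4:3  h5:0  h6:0  h7:0  h8:0 → peak 9
Item 1@4: h1:9  h2:9  h3:7  h4:4  h5:0  h6:0  h7:0  h8:0 → peak 9
Item 1@5: h1:9  h2:9  h3:7  h4:3  h5:1  h6:0  h7:0  h8:0 → peak 9
Item 1@6: h1:9  h2:9  h3:7  h4:3  h5:0  h6:1  h7:0  h8:0 → peak 9
Item 1@7: h1:9  h2:9  h3:7  h4:3  h5:0  h6:0  h7:1  h8:0 → peak 9
Item 1@8: h1:9  h2:9  h3:7  h4:3  h5:0  h6:0  h7:0  h8:1 → peak 9
Best is Item 1@3, peak 9.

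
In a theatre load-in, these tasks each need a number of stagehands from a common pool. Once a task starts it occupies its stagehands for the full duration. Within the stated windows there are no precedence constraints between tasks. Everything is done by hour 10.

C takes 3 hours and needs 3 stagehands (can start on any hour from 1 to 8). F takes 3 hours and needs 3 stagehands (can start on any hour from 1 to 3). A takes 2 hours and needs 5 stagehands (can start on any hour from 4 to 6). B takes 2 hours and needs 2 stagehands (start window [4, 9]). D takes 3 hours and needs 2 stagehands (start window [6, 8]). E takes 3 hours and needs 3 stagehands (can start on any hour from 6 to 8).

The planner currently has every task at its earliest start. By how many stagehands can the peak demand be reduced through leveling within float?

1

Early-start peak: h1:6  h2:6  h3:6  h4:7  h5:7  h6:5  h7:5  h8:5  h9:0  h10:0 ⇒ 7.
Leveled (C@1, F@1, A@4, B@6, D@6, E@8): h1:6  h2:6  h3:6  h4:5  h5:5  h6:4  h7:4  h8:5  h9:3  h10:3 ⇒ 6.
Reduction 7 − 6 = 1.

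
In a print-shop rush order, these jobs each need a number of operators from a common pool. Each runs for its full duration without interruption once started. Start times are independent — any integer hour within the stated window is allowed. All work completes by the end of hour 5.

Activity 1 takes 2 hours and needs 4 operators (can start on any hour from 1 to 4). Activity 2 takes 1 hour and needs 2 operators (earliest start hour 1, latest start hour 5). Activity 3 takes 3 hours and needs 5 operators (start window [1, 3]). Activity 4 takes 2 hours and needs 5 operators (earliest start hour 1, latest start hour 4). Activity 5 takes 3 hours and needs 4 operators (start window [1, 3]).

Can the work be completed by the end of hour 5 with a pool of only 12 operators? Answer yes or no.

yes

Schedule Activity 1@1, Activity 2@1, Activity 3@3, Activity 4@4, Activity 5@1: h1:10  h2:8  h3:9  h4:10  h5:10 — peak 10 ≤ 12.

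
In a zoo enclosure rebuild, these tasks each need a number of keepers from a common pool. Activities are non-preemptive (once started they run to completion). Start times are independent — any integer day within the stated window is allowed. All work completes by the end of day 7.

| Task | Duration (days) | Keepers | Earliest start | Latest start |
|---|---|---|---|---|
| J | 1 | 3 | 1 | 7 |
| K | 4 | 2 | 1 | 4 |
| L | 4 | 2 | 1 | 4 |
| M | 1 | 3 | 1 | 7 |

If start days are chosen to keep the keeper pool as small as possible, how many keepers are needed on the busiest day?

Early-start (J@1, K@1, L@1, M@1) gives peak 10: d1:10  d2:4  d3:4  d4:4  d5:0  d6:0  d7:0.
Shift K→2, L→2, M→6.
Schedule J@1, K@2, L@2, M@6: d1:3  d2:4  d3:4  d4:4  d5:4  d6:3  d7:0 — peak 4.
Total keeper-days = 22 over 7 days ⇒ peak ≥ ⌈22/7⌉ = 4, so 4 is optimal.

4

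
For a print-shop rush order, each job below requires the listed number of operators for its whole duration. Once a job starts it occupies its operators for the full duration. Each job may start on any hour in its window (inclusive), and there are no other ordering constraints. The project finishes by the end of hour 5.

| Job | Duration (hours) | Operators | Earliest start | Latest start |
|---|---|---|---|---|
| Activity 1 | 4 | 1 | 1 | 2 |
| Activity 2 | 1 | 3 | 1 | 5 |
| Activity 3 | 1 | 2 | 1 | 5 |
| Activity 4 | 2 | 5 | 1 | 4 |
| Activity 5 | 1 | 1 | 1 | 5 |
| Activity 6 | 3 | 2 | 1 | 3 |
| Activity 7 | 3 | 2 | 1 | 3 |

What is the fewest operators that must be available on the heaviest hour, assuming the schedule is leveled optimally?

Early-start (Activity 1@1, Activity 2@1, Activity 3@1, Activity 4@1, Activity 5@1, Activity 6@1, Activity 7@1) gives peak 16: h1:16  h2:10  h3:5  h4:1  h5:0.
Shift Activity 2→5, Activity 3→3, Activity 6→3, Activity 7→3.
Schedule Activity 1@1, Activity 2@5, Activity 3@3, Activity 4@1, Activity 5@1, Activity 6@3, Activity 7@3: h1:7  h2:6  h3:7  h4:5  h5:7 — peak 7.
Total operator-hours = 32 over 5 hours ⇒ peak ≥ ⌈32/5⌉ = 7, so 7 is optimal.

7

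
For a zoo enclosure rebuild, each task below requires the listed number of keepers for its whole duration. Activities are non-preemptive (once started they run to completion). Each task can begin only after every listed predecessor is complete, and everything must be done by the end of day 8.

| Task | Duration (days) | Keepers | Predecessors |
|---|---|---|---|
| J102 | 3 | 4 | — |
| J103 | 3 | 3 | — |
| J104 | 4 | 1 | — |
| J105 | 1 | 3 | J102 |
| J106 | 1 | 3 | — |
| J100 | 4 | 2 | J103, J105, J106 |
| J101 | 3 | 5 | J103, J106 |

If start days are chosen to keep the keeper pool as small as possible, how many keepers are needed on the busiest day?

8

Early-start (J102@1, J103@1, J104@1, J105@4, J106@1, J100@5, J101@4) gives peak 11: d1:11  d2:8  d3:8  d4:9  d5:7  d6:7  d7:2  d8:2.
Shift J106→4, J101→5.
Schedule J102@1, J103@1, J104@1, J105@4, J106@4, J100@5, J101@5: d1:8  d2:8  d3:8  d4:7  d5:7  d6:7  d7:7  d8:2 — peak 8.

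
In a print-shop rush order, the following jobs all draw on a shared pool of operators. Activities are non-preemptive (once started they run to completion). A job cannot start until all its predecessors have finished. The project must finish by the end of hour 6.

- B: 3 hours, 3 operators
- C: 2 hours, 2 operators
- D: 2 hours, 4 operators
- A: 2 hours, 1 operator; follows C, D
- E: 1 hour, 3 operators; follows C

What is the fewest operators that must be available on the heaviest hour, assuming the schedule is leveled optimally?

Early-start (B@1, C@1, D@1, A@3, E@3) gives peak 9: h1:9  h2:9  h3:7  h4:1  h5:0  h6:0.
Shift B→3, C→3, A→5, E→6.
Schedule B@3, C@3, D@1, A@5, E@6: h1:4  h2:4  h3:5  h4:5  h5:4  h6:4 — peak 5.
Total operator-hours = 26 over 6 hours ⇒ peak ≥ ⌈26/6⌉ = 5, so 5 is optimal.

5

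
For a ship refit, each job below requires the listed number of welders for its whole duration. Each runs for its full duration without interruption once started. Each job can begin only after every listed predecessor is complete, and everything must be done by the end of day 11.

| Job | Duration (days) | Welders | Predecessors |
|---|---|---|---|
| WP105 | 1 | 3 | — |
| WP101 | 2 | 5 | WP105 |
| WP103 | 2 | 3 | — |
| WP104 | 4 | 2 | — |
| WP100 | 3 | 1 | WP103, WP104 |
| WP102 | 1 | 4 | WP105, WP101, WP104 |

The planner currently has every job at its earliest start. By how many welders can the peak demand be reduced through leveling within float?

Early-start peak: d1:8  d2:10  d3:7  d4:2  d5:5  d6:1  d7:1  d8:0  d9:0  d10:0  d11:0 ⇒ 10.
Leveled (WP105@1, WP101@2, WP103@4, WP104@4, WP100@8, WP102@8): d1:3  d2:5  d3:5  d4:5  d5:5  d6:2  d7:2  d8:5  d9:1  d10:1  d11:0 ⇒ 5.
Reduction 10 − 5 = 5.

5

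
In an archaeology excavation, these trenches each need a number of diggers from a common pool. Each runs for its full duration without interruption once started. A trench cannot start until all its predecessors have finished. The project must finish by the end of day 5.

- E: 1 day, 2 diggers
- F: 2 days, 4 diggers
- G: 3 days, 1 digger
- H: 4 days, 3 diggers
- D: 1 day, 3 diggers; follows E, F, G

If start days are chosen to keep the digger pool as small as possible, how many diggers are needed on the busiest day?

8

Early-start (E@1, F@1, G@1, H@1, D@4) gives peak 10: d1:10  d2:8  d3:4  d4:6  d5:0.
Shift H→2.
Schedule E@1, F@1, G@1, H@2, D@4: d1:7  d2:8  d3:4  d4:6  d5:3 — peak 8.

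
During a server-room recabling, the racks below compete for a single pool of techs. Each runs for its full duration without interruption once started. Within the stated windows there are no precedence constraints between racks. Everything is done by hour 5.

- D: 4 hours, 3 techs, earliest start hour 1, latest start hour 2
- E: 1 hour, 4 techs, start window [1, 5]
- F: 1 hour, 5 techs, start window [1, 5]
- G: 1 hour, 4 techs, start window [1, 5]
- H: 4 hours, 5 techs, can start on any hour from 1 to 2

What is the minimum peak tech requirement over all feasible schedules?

11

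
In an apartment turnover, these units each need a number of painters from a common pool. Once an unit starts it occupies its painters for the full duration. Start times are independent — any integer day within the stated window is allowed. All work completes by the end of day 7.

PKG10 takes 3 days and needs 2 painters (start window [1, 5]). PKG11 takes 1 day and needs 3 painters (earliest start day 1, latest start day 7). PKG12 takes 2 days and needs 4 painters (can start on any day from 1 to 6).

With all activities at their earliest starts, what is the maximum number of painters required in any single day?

9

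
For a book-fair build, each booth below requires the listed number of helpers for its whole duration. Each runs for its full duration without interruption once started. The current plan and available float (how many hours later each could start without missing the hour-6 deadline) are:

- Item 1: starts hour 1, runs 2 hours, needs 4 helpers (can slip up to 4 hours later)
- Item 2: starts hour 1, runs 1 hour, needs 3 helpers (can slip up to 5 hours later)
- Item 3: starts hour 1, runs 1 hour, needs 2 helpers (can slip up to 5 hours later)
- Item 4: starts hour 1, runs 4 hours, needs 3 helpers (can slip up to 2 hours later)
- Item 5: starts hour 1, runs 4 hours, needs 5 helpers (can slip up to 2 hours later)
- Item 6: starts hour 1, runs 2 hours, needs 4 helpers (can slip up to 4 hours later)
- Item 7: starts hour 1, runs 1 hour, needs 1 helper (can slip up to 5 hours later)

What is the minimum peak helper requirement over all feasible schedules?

Early-start (Item 1@1, Item 2@1, Item 3@1, Item 4@1, Item 5@1, Item 6@1, Item 7@1) gives peak 22: h1:22  h2:16  h3:8  h4:8  h5:0  h6:0.
Shift Item 3→2, Item 5→3, Item 6→5, Item 7→2.
Schedule Item 1@1, Item 2@1, Item 3@2, Item 4@1, Item 5@3, Item 6@5, Item 7@2: h1:10  h2:10  h3:8  h4:8  h5:9  h6:9 — peak 10.

10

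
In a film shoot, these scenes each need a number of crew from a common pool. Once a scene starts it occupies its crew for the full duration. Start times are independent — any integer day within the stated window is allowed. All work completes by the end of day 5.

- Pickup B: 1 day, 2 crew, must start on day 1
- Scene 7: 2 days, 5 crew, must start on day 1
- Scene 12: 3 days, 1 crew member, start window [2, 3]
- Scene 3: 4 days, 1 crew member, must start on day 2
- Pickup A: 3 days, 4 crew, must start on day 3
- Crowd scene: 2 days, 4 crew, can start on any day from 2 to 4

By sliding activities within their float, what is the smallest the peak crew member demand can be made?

10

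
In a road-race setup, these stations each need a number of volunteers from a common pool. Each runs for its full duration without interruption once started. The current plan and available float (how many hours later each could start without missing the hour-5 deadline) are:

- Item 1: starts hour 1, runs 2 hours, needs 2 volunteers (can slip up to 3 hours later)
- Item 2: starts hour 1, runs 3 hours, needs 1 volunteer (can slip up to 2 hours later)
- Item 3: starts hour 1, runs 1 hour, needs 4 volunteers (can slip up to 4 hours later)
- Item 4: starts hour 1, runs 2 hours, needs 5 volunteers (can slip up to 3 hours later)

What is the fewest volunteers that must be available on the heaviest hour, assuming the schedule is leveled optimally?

Early-start (Item 1@1, Item 2@1, Item 3@1, Item 4@1) gives peak 12: h1:12  h2:8  h3:1  h4:0  h5:0.
Shift Item 3→3, Item 4→4.
Schedule Item 1@1, Item 2@1, Item 3@3, Item 4@4: h1:3  h2:3  h3:5  h4:5  h5:5 — peak 5.
Total volunteer-hours = 21 over 5 hours ⇒ peak ≥ ⌈21/5⌉ = 5, so 5 is optimal.

5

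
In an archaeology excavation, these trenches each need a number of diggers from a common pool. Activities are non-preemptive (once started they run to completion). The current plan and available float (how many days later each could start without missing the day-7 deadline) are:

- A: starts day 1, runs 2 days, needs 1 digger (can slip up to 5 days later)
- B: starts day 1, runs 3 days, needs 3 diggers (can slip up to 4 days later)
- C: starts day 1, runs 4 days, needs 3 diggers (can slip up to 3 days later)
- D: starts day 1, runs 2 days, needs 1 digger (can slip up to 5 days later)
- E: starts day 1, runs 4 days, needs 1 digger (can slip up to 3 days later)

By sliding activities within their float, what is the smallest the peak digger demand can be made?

5

Early-start (A@1, B@1, C@1, D@1, E@1) gives peak 9: d1:9  d2:9  d3:7  d4:4  d5:0  d6:0  d7:0.
Shift C→4, E→3.
Schedule A@1, B@1, C@4, D@1, E@3: d1:5  d2:5  d3:4  d4:4  d5:4  d6:4  d7:3 — peak 5.
Total digger-days = 29 over 7 days ⇒ peak ≥ ⌈29/7⌉ = 5, so 5 is optimal.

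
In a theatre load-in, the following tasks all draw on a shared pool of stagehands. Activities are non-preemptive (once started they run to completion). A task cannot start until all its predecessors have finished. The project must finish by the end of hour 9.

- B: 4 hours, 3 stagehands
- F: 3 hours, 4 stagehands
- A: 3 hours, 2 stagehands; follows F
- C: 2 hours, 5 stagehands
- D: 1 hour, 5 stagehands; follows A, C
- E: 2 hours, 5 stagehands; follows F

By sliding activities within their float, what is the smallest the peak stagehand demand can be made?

Early-start (B@1, F@1, A@4, C@1, D@7, E@4) gives peak 12: h1:12  h2:12  h3:7  h4:10  h5:7  h6:2  h7:5  h8:0  h9:0.
Shift C→5, E→8.
Schedule B@1, F@1, A@4, C@5, D@7, E@8: h1:7  h2:7  h3:7  h4:5  h5:7  h6:7  h7:5  h8:5  h9:5 — peak 7.
Total stagehand-hours = 55 over 9 hours ⇒ peak ≥ ⌈55/9⌉ = 7, so 7 is optimal.

7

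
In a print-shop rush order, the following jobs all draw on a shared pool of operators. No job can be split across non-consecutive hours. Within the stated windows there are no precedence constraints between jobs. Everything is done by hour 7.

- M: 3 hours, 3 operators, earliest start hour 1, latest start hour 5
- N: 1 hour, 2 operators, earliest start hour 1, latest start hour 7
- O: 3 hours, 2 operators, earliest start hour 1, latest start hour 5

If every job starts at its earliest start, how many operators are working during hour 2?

At early start, hour 2 has: M, O.
Demand: 3 + 2 = 5.

5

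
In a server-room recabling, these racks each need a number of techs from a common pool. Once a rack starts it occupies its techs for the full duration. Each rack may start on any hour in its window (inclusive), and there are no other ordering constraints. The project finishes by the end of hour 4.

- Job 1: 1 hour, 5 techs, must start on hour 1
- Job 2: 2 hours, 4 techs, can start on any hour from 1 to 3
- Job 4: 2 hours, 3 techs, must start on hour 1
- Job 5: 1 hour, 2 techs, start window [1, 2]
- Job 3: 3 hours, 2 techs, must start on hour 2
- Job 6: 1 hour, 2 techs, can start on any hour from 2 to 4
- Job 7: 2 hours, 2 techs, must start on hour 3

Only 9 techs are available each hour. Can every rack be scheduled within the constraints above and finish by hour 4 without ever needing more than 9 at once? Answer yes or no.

yes

Schedule Job 1@1, Job 2@3, Job 4@1, Job 5@2, Job 3@2, Job 6@2, Job 7@3: h1:8  h2:9  h3:8  h4:8 — peak 9 ≤ 9.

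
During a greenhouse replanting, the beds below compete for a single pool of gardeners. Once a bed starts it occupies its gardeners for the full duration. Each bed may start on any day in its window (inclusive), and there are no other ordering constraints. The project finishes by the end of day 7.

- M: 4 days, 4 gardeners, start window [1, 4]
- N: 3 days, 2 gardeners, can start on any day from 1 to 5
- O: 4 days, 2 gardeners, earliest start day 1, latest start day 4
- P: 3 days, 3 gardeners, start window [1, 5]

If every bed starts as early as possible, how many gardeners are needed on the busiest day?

11

Early-start schedule: M@1, N@1, O@1, P@1.
Load per day: day 1: 11, day 2: 11, day 3: 11, day 4: 6, day 5: 0, day 6: 0, day 7: 0.
Peak is 11.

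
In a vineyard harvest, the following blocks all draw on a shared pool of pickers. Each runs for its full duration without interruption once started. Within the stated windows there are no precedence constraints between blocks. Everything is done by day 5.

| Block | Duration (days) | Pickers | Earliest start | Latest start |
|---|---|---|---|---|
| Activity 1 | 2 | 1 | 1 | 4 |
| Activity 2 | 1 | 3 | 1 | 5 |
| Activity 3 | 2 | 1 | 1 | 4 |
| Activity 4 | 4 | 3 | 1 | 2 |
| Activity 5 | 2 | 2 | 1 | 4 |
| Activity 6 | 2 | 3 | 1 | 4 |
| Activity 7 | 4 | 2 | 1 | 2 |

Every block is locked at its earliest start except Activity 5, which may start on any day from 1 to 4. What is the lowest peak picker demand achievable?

13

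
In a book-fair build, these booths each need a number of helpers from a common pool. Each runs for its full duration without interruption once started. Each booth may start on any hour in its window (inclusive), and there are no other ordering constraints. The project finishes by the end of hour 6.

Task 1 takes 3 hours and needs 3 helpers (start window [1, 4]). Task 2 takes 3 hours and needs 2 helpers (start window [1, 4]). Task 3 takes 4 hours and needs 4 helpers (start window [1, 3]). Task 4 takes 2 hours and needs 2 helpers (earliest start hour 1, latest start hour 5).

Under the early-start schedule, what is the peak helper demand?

Early-start schedule: Task 1@1, Task 2@1, Task 3@1, Task 4@1.
Load per hour: hour 1: 11, hour 2: 11, hour 3: 9, hour 4: 4, hour 5: 0, hour 6: 0.
Peak is 11.

11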